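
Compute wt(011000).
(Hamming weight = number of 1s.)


Counting 1s in 011000

2


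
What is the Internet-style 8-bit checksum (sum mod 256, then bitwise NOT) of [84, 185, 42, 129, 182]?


Sum = 622 mod 256 = 110
Complement = 145

145


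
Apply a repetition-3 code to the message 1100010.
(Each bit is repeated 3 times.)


Each bit -> 3 copies

111111000000000111000


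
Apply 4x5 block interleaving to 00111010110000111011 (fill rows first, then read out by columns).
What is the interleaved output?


Matrix:
  00111
  01011
  00001
  11011
Read columns: 00010101100011011111

00010101100011011111


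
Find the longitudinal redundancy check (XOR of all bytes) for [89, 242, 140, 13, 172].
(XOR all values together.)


XOR chain: 89 ^ 242 ^ 140 ^ 13 ^ 172 = 134

134


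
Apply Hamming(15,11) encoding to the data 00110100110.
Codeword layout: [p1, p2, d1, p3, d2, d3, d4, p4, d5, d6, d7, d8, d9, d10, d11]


Parity bits: p1=0, p2=0, p3=0, p4=1

000001110100110


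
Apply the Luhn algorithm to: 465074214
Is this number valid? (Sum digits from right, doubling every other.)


Luhn sum = 35
35 mod 10 = 5

Invalid (Luhn sum mod 10 = 5)


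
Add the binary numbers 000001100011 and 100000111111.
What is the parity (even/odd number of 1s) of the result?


000001100011 = 99
100000111111 = 2111
Sum = 2210 = 100010100010
1s count = 4

even parity (4 ones in 100010100010)


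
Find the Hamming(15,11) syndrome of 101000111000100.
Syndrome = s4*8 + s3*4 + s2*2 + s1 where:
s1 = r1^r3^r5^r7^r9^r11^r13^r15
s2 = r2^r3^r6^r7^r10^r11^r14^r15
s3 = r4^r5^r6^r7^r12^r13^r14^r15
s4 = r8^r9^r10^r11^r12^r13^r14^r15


s1=1, s2=0, s3=0, s4=1

Syndrome = 9 (error at position 9)


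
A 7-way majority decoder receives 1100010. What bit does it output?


Ones: 3 out of 7
Threshold: 4

0 (3/7 voted 1)


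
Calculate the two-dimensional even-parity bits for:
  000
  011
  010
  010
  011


Row parities: 00110
Column parities: 000

Row P: 00110, Col P: 000, Corner: 0


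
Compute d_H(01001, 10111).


XOR: 11110
Count of 1s: 4

4


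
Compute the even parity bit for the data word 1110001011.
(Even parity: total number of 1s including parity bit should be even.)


Number of 1s in data: 6
Parity bit: 0

0


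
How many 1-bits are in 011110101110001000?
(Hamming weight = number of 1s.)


Counting 1s in 011110101110001000

9


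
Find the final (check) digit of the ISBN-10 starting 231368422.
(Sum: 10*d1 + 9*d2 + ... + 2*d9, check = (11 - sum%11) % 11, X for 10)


Weighted sum: 178
178 mod 11 = 2

Check digit: 9


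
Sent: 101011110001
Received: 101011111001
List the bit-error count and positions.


XOR: 000000001000

1 error(s) at position(s): 8


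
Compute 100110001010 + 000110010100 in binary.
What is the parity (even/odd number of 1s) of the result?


100110001010 = 2442
000110010100 = 404
Sum = 2846 = 101100011110
1s count = 7

odd parity (7 ones in 101100011110)


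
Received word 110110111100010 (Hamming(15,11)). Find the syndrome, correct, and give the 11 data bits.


Syndrome = 0: no error detected

Data: 01011100010 (no errors)


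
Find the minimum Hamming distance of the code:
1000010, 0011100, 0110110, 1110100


Comparing all pairs, minimum distance: 2
Can detect 1 errors, correct 0 errors

2


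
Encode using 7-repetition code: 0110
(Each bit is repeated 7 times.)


Each bit -> 7 copies

0000000111111111111110000000


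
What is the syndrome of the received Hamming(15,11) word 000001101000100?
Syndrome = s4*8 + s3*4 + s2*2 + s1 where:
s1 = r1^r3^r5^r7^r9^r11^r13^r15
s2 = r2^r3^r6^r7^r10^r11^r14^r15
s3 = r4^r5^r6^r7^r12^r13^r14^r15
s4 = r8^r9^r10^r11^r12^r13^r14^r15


s1=1, s2=0, s3=1, s4=0

Syndrome = 5 (error at position 5)


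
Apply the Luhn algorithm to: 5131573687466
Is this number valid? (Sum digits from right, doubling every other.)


Luhn sum = 54
54 mod 10 = 4

Invalid (Luhn sum mod 10 = 4)


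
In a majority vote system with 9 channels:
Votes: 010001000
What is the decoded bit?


Ones: 2 out of 9
Threshold: 5

0 (2/9 voted 1)


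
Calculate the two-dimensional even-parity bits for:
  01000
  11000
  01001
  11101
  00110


Row parities: 10000
Column parities: 00010

Row P: 10000, Col P: 00010, Corner: 1


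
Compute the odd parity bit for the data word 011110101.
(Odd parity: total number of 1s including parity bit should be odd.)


Number of 1s in data: 6
Parity bit: 1

1


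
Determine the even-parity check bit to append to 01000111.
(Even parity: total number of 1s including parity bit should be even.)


Number of 1s in data: 4
Parity bit: 0

0


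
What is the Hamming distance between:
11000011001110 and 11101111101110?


XOR: 00101100100000
Count of 1s: 4

4


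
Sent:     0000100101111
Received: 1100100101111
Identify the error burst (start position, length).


XOR: 1100000000000

Burst at position 0, length 2


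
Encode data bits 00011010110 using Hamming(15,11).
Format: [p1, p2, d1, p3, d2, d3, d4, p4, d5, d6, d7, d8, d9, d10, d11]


Parity bits: p1=0, p2=1, p3=1, p4=0

010100101010110


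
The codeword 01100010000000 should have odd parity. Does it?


Number of 1s: 3

Yes, parity is correct (3 ones)


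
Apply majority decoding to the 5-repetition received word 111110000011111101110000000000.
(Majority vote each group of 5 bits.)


Groups: 11111, 00000, 11111, 10111, 00000, 00000
Majority votes: 101100

101100


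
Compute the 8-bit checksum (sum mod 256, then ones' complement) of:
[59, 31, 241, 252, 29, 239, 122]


Sum = 973 mod 256 = 205
Complement = 50

50


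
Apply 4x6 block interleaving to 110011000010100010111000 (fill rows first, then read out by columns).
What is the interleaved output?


Matrix:
  110011
  000010
  100010
  111000
Read columns: 101110010001000011101000

101110010001000011101000


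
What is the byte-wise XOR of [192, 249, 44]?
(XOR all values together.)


XOR chain: 192 ^ 249 ^ 44 = 21

21


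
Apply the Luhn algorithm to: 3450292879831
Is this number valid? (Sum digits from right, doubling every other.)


Luhn sum = 67
67 mod 10 = 7

Invalid (Luhn sum mod 10 = 7)


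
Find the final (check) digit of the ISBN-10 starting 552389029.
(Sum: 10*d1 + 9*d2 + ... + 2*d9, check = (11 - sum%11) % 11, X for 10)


Weighted sum: 249
249 mod 11 = 7

Check digit: 4


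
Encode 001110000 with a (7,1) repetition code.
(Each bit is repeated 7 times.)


Each bit -> 7 copies

000000000000001111111111111111111110000000000000000000000000000


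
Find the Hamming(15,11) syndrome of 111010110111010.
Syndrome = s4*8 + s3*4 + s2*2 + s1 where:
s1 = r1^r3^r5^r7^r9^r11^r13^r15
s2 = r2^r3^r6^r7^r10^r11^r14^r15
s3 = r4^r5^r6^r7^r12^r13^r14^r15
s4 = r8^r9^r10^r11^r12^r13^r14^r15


s1=1, s2=0, s3=0, s4=1

Syndrome = 9 (error at position 9)


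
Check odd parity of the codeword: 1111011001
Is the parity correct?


Number of 1s: 7

Yes, parity is correct (7 ones)


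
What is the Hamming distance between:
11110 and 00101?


XOR: 11011
Count of 1s: 4

4


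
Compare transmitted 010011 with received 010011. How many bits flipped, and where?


XOR: 000000

0 errors (received matches sent)


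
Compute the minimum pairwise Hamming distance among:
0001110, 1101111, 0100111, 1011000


Comparing all pairs, minimum distance: 2
Can detect 1 errors, correct 0 errors

2


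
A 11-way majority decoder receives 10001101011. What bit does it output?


Ones: 6 out of 11
Threshold: 6

1 (6/11 voted 1)


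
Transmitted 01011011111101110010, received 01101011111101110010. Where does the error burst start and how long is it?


XOR: 00110000000000000000

Burst at position 2, length 2


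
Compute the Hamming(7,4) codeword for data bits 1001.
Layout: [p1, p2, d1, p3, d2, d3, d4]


Parity bits: p1=0, p2=0, p3=1

0011001


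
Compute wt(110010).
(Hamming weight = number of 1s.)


Counting 1s in 110010

3


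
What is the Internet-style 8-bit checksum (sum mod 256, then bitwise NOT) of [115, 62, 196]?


Sum = 373 mod 256 = 117
Complement = 138

138


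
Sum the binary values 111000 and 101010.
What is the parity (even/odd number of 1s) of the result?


111000 = 56
101010 = 42
Sum = 98 = 1100010
1s count = 3

odd parity (3 ones in 1100010)


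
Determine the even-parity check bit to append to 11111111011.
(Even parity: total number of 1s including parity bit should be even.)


Number of 1s in data: 10
Parity bit: 0

0


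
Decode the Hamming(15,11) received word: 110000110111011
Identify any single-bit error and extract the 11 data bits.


Syndrome = 0: no error detected

Data: 00010111011 (no errors)


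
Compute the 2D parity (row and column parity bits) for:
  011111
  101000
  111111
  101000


Row parities: 1000
Column parities: 100000

Row P: 1000, Col P: 100000, Corner: 1


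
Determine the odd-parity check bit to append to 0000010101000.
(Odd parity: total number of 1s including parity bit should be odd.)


Number of 1s in data: 3
Parity bit: 0

0


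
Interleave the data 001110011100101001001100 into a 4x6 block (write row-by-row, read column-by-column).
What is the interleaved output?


Matrix:
  001110
  011100
  101001
  001100
Read columns: 001001001111110110000010

001001001111110110000010


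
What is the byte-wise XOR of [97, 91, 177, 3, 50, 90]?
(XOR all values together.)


XOR chain: 97 ^ 91 ^ 177 ^ 3 ^ 50 ^ 90 = 224

224


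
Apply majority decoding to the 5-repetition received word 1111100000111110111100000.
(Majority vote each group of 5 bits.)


Groups: 11111, 00000, 11111, 01111, 00000
Majority votes: 10110

10110


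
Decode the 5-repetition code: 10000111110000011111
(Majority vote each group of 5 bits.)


Groups: 10000, 11111, 00000, 11111
Majority votes: 0101

0101


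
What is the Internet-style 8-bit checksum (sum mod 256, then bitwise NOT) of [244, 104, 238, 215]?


Sum = 801 mod 256 = 33
Complement = 222

222


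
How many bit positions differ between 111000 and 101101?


XOR: 010101
Count of 1s: 3

3


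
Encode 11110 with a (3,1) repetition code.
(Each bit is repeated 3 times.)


Each bit -> 3 copies

111111111111000


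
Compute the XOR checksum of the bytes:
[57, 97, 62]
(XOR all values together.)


XOR chain: 57 ^ 97 ^ 62 = 102

102


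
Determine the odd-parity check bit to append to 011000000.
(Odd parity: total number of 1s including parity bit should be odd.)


Number of 1s in data: 2
Parity bit: 1

1


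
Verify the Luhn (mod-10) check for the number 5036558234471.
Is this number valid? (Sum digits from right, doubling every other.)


Luhn sum = 50
50 mod 10 = 0

Valid (Luhn sum mod 10 = 0)


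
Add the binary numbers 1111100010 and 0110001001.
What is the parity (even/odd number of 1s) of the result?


1111100010 = 994
0110001001 = 393
Sum = 1387 = 10101101011
1s count = 7

odd parity (7 ones in 10101101011)


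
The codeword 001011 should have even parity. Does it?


Number of 1s: 3

No, parity error (3 ones)


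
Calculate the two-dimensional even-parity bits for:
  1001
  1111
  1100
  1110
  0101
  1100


Row parities: 000100
Column parities: 1101

Row P: 000100, Col P: 1101, Corner: 1


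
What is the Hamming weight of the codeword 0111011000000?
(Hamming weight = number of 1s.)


Counting 1s in 0111011000000

5


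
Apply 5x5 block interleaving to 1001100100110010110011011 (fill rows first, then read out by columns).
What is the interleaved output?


Matrix:
  10011
  00100
  11001
  01100
  11011
Read columns: 1010100111010101000110101

1010100111010101000110101


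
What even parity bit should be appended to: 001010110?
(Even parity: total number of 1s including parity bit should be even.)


Number of 1s in data: 4
Parity bit: 0

0


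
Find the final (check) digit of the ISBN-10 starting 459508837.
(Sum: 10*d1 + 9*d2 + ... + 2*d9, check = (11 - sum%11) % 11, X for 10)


Weighted sum: 287
287 mod 11 = 1

Check digit: X


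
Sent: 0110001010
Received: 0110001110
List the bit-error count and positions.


XOR: 0000000100

1 error(s) at position(s): 7


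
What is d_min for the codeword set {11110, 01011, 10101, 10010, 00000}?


Comparing all pairs, minimum distance: 2
Can detect 1 errors, correct 0 errors

2


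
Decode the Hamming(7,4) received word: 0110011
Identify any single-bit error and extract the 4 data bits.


Syndrome = 0: no error detected

Data: 1011 (no errors)


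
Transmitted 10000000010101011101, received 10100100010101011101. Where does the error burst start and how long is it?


XOR: 00100100000000000000

Burst at position 2, length 4


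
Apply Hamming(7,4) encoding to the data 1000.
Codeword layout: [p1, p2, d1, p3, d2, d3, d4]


Parity bits: p1=1, p2=1, p3=0

1110000


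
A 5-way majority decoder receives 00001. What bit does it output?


Ones: 1 out of 5
Threshold: 3

0 (1/5 voted 1)


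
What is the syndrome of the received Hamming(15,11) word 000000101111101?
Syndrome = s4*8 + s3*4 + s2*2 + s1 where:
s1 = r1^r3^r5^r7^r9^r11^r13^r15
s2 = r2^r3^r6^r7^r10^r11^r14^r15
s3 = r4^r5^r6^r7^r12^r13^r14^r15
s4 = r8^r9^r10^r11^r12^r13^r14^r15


s1=1, s2=0, s3=0, s4=0

Syndrome = 1 (error at position 1)


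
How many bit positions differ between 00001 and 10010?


XOR: 10011
Count of 1s: 3

3


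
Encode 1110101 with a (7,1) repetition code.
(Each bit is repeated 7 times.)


Each bit -> 7 copies

1111111111111111111110000000111111100000001111111


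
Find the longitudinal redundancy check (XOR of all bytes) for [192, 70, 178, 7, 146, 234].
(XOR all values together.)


XOR chain: 192 ^ 70 ^ 178 ^ 7 ^ 146 ^ 234 = 75

75


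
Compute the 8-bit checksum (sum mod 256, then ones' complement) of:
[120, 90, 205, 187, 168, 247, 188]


Sum = 1205 mod 256 = 181
Complement = 74

74


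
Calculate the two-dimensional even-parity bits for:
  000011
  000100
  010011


Row parities: 011
Column parities: 010100

Row P: 011, Col P: 010100, Corner: 0


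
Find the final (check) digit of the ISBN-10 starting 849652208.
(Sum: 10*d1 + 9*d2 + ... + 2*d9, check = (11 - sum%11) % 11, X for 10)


Weighted sum: 294
294 mod 11 = 8

Check digit: 3


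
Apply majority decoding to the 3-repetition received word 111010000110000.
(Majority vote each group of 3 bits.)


Groups: 111, 010, 000, 110, 000
Majority votes: 10010

10010


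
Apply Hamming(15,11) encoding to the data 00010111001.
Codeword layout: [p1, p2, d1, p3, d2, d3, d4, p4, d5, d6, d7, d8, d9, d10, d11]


Parity bits: p1=1, p2=0, p3=1, p4=0

100100100111001


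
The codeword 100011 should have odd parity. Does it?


Number of 1s: 3

Yes, parity is correct (3 ones)


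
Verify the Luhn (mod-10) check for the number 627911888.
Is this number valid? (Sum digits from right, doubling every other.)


Luhn sum = 52
52 mod 10 = 2

Invalid (Luhn sum mod 10 = 2)


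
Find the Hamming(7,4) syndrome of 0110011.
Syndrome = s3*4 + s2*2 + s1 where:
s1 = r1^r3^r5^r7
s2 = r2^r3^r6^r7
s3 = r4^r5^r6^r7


s1=0, s2=0, s3=0

Syndrome = 0 (no error)


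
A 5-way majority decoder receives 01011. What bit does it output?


Ones: 3 out of 5
Threshold: 3

1 (3/5 voted 1)


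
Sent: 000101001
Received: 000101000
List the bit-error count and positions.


XOR: 000000001

1 error(s) at position(s): 8


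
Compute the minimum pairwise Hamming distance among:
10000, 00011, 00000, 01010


Comparing all pairs, minimum distance: 1
Can detect 0 errors, correct 0 errors

1


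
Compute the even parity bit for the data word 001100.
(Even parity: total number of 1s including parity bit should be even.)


Number of 1s in data: 2
Parity bit: 0

0


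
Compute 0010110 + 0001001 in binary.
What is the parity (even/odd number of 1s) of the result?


0010110 = 22
0001001 = 9
Sum = 31 = 11111
1s count = 5

odd parity (5 ones in 11111)


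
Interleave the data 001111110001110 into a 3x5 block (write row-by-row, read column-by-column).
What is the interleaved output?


Matrix:
  00111
  11100
  01110
Read columns: 010011111101100

010011111101100


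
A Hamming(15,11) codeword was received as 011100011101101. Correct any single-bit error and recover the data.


Syndrome = 0: no error detected

Data: 10001101101 (no errors)


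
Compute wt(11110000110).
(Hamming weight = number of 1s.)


Counting 1s in 11110000110

6


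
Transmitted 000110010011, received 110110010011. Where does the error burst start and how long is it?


XOR: 110000000000

Burst at position 0, length 2


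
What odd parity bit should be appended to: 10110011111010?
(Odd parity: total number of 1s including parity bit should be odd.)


Number of 1s in data: 9
Parity bit: 0

0


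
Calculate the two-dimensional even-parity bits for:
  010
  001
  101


Row parities: 110
Column parities: 110

Row P: 110, Col P: 110, Corner: 0


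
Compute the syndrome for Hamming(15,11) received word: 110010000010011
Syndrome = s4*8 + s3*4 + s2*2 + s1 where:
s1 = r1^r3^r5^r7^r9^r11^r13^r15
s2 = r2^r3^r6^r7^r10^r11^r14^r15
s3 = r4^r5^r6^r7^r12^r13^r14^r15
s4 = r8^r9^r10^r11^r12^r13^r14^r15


s1=0, s2=0, s3=1, s4=1

Syndrome = 12 (error at position 12)


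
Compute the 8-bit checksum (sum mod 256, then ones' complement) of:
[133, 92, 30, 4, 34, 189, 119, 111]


Sum = 712 mod 256 = 200
Complement = 55

55


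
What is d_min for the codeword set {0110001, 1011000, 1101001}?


Comparing all pairs, minimum distance: 3
Can detect 2 errors, correct 1 errors

3


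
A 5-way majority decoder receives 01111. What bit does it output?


Ones: 4 out of 5
Threshold: 3

1 (4/5 voted 1)


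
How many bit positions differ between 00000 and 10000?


XOR: 10000
Count of 1s: 1

1


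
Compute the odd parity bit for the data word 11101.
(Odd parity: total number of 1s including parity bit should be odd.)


Number of 1s in data: 4
Parity bit: 1

1


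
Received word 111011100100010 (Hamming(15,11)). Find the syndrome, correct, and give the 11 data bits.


Syndrome = 0: no error detected

Data: 11110100010 (no errors)


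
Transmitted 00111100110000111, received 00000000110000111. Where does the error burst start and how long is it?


XOR: 00111100000000000

Burst at position 2, length 4


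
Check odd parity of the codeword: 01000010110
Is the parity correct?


Number of 1s: 4

No, parity error (4 ones)


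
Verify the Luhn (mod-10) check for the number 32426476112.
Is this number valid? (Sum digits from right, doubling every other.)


Luhn sum = 44
44 mod 10 = 4

Invalid (Luhn sum mod 10 = 4)


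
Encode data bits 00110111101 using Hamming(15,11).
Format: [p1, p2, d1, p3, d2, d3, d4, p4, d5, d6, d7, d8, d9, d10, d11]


Parity bits: p1=0, p2=1, p3=1, p4=1

010101110111101


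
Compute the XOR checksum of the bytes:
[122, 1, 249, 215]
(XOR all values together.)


XOR chain: 122 ^ 1 ^ 249 ^ 215 = 85

85


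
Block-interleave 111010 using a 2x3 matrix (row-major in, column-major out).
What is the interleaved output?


Matrix:
  111
  010
Read columns: 101110

101110


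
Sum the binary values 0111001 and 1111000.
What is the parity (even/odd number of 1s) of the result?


0111001 = 57
1111000 = 120
Sum = 177 = 10110001
1s count = 4

even parity (4 ones in 10110001)


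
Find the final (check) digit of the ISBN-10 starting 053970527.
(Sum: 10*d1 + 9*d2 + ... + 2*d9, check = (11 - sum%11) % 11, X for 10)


Weighted sum: 214
214 mod 11 = 5

Check digit: 6


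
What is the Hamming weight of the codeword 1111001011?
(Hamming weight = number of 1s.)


Counting 1s in 1111001011

7


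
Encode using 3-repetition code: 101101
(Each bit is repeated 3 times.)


Each bit -> 3 copies

111000111111000111


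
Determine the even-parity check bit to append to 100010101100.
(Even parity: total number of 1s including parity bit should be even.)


Number of 1s in data: 5
Parity bit: 1

1


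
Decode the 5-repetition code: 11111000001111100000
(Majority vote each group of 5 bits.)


Groups: 11111, 00000, 11111, 00000
Majority votes: 1010

1010


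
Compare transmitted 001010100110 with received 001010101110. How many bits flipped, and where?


XOR: 000000001000

1 error(s) at position(s): 8


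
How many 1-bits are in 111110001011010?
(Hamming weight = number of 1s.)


Counting 1s in 111110001011010

9


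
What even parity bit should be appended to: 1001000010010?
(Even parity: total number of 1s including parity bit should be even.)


Number of 1s in data: 4
Parity bit: 0

0


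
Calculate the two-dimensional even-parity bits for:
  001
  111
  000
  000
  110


Row parities: 11000
Column parities: 000

Row P: 11000, Col P: 000, Corner: 0


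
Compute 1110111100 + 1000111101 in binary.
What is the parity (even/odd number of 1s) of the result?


1110111100 = 956
1000111101 = 573
Sum = 1529 = 10111111001
1s count = 8

even parity (8 ones in 10111111001)


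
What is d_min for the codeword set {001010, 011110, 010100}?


Comparing all pairs, minimum distance: 2
Can detect 1 errors, correct 0 errors

2


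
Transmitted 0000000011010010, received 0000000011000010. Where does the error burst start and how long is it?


XOR: 0000000000010000

Burst at position 11, length 1


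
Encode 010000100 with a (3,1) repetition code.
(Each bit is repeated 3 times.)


Each bit -> 3 copies

000111000000000000111000000


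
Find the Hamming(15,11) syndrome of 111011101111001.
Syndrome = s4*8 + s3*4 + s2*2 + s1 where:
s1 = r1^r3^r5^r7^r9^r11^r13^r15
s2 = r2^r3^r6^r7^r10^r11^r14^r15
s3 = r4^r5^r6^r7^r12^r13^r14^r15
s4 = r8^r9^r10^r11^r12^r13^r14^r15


s1=1, s2=1, s3=1, s4=1

Syndrome = 15 (error at position 15)


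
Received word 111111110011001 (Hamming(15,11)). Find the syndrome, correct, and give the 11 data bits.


Syndrome = 0: no error detected

Data: 11110011001 (no errors)


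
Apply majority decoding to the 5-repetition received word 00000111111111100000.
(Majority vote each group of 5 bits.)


Groups: 00000, 11111, 11111, 00000
Majority votes: 0110

0110


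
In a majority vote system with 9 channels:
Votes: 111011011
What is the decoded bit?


Ones: 7 out of 9
Threshold: 5

1 (7/9 voted 1)


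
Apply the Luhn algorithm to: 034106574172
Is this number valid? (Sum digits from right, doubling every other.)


Luhn sum = 42
42 mod 10 = 2

Invalid (Luhn sum mod 10 = 2)


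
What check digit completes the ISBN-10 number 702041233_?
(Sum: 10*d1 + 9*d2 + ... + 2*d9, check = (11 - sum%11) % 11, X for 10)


Weighted sum: 138
138 mod 11 = 6

Check digit: 5


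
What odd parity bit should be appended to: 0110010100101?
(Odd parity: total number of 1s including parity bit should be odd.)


Number of 1s in data: 6
Parity bit: 1

1


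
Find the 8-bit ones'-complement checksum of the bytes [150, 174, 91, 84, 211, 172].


Sum = 882 mod 256 = 114
Complement = 141

141


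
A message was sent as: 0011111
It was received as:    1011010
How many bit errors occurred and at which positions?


XOR: 1000101

3 error(s) at position(s): 0, 4, 6


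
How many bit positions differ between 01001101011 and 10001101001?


XOR: 11000000010
Count of 1s: 3

3


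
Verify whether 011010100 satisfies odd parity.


Number of 1s: 4

No, parity error (4 ones)


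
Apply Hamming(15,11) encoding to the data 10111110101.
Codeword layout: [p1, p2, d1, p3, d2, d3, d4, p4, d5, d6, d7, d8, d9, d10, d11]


Parity bits: p1=0, p2=0, p3=0, p4=1

001001111110101


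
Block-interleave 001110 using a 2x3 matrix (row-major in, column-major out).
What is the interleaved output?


Matrix:
  001
  110
Read columns: 010110

010110


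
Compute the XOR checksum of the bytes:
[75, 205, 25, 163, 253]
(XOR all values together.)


XOR chain: 75 ^ 205 ^ 25 ^ 163 ^ 253 = 193

193


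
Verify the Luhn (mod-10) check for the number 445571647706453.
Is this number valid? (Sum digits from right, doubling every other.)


Luhn sum = 64
64 mod 10 = 4

Invalid (Luhn sum mod 10 = 4)


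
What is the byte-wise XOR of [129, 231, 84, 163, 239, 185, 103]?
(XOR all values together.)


XOR chain: 129 ^ 231 ^ 84 ^ 163 ^ 239 ^ 185 ^ 103 = 160

160


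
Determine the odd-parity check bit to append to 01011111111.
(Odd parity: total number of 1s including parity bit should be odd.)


Number of 1s in data: 9
Parity bit: 0

0


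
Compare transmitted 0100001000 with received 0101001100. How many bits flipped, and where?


XOR: 0001000100

2 error(s) at position(s): 3, 7


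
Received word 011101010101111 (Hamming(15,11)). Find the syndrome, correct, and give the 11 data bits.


Syndrome = 1: error at position 1

Data: 10100101111 (corrected bit 1)


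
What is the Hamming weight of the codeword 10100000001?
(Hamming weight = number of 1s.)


Counting 1s in 10100000001

3


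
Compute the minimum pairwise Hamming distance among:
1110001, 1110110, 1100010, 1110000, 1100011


Comparing all pairs, minimum distance: 1
Can detect 0 errors, correct 0 errors

1


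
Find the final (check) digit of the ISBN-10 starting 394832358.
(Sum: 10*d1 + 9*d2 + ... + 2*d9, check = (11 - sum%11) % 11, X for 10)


Weighted sum: 270
270 mod 11 = 6

Check digit: 5


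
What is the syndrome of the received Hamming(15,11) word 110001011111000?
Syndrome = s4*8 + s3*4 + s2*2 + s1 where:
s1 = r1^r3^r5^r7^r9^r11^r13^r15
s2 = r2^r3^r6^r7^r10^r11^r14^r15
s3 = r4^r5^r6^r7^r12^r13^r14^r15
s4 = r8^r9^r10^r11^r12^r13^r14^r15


s1=1, s2=0, s3=0, s4=1

Syndrome = 9 (error at position 9)


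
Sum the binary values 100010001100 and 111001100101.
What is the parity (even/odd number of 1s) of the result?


100010001100 = 2188
111001100101 = 3685
Sum = 5873 = 1011011110001
1s count = 8

even parity (8 ones in 1011011110001)


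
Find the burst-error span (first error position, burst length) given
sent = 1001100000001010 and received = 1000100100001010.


XOR: 0001000100000000

Burst at position 3, length 5


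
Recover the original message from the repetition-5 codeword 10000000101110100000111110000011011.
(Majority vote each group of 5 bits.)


Groups: 10000, 00010, 11101, 00000, 11111, 00000, 11011
Majority votes: 0010101

0010101


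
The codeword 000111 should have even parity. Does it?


Number of 1s: 3

No, parity error (3 ones)


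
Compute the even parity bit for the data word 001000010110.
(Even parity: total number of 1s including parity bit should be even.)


Number of 1s in data: 4
Parity bit: 0

0


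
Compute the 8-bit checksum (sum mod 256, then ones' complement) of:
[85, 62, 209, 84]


Sum = 440 mod 256 = 184
Complement = 71

71


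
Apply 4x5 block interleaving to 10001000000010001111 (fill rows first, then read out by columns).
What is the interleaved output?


Matrix:
  10001
  00000
  00100
  01111
Read columns: 10000001001100011001

10000001001100011001


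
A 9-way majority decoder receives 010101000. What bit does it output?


Ones: 3 out of 9
Threshold: 5

0 (3/9 voted 1)


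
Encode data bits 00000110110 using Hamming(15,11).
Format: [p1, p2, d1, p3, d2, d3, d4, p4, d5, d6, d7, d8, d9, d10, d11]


Parity bits: p1=0, p2=1, p3=0, p4=0

010000000110110


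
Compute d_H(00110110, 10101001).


XOR: 10011111
Count of 1s: 6

6


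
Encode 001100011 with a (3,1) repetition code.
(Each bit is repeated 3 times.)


Each bit -> 3 copies

000000111111000000000111111


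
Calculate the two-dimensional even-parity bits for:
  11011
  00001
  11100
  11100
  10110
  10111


Row parities: 011110
Column parities: 11011

Row P: 011110, Col P: 11011, Corner: 0


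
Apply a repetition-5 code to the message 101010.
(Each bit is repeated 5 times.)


Each bit -> 5 copies

111110000011111000001111100000


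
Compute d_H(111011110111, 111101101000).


XOR: 000110011111
Count of 1s: 7

7


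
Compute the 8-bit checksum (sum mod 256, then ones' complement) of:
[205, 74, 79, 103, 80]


Sum = 541 mod 256 = 29
Complement = 226

226


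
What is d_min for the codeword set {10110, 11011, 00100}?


Comparing all pairs, minimum distance: 2
Can detect 1 errors, correct 0 errors

2


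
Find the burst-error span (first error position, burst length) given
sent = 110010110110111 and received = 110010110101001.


XOR: 000000000011110

Burst at position 10, length 4


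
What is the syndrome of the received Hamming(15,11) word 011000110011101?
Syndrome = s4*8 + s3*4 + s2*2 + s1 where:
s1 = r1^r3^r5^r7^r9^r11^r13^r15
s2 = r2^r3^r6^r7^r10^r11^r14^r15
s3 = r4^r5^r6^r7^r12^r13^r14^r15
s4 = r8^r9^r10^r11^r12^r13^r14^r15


s1=1, s2=1, s3=0, s4=1

Syndrome = 11 (error at position 11)


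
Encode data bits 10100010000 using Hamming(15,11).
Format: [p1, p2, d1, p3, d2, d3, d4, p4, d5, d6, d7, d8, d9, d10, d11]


Parity bits: p1=0, p2=1, p3=1, p4=1

011101010010000


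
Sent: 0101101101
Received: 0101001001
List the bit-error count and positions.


XOR: 0000100100

2 error(s) at position(s): 4, 7


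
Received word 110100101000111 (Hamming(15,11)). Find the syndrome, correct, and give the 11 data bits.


Syndrome = 5: error at position 5

Data: 01011000111 (corrected bit 5)


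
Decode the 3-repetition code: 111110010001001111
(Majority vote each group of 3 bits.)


Groups: 111, 110, 010, 001, 001, 111
Majority votes: 110001

110001


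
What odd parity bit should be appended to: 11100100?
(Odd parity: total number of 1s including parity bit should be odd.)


Number of 1s in data: 4
Parity bit: 1

1


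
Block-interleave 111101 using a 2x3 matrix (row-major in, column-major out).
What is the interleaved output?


Matrix:
  111
  101
Read columns: 111011

111011


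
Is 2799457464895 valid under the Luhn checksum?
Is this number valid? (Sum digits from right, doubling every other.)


Luhn sum = 81
81 mod 10 = 1

Invalid (Luhn sum mod 10 = 1)


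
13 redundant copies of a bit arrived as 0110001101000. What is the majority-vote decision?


Ones: 5 out of 13
Threshold: 7

0 (5/13 voted 1)


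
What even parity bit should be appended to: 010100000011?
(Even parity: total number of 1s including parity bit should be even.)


Number of 1s in data: 4
Parity bit: 0

0


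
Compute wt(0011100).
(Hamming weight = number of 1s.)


Counting 1s in 0011100

3


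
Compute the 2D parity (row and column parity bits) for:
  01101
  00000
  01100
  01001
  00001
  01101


Row parities: 100011
Column parities: 00100

Row P: 100011, Col P: 00100, Corner: 1


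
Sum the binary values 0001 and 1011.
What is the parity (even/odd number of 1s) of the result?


0001 = 1
1011 = 11
Sum = 12 = 1100
1s count = 2

even parity (2 ones in 1100)


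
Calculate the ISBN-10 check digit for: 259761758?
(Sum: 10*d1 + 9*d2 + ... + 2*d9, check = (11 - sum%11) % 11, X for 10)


Weighted sum: 286
286 mod 11 = 0

Check digit: 0


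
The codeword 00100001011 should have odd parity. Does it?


Number of 1s: 4

No, parity error (4 ones)


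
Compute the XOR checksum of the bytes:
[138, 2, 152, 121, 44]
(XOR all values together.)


XOR chain: 138 ^ 2 ^ 152 ^ 121 ^ 44 = 69

69


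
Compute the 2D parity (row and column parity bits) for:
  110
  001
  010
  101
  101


Row parities: 01100
Column parities: 101

Row P: 01100, Col P: 101, Corner: 0


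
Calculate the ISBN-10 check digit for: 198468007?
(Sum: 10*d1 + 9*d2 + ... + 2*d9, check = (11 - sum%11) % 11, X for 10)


Weighted sum: 273
273 mod 11 = 9

Check digit: 2


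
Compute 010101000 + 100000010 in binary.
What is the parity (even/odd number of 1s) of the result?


010101000 = 168
100000010 = 258
Sum = 426 = 110101010
1s count = 5

odd parity (5 ones in 110101010)


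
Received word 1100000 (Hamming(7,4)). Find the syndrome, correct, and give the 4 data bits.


Syndrome = 3: error at position 3

Data: 1000 (corrected bit 3)


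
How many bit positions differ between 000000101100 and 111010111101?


XOR: 111010010001
Count of 1s: 6

6


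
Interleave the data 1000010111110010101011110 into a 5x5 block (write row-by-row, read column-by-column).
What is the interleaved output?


Matrix:
  10000
  10111
  11001
  01010
  11110
Read columns: 1110100111010010101101100

1110100111010010101101100


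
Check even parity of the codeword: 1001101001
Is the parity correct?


Number of 1s: 5

No, parity error (5 ones)


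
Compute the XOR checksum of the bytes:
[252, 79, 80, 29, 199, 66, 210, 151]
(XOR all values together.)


XOR chain: 252 ^ 79 ^ 80 ^ 29 ^ 199 ^ 66 ^ 210 ^ 151 = 62

62


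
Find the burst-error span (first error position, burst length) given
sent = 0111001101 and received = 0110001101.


XOR: 0001000000

Burst at position 3, length 1


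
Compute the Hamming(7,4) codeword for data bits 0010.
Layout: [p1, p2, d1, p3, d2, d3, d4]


Parity bits: p1=0, p2=1, p3=1

0101010


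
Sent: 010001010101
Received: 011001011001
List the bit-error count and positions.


XOR: 001000001100

3 error(s) at position(s): 2, 8, 9


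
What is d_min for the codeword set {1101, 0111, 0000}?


Comparing all pairs, minimum distance: 2
Can detect 1 errors, correct 0 errors

2


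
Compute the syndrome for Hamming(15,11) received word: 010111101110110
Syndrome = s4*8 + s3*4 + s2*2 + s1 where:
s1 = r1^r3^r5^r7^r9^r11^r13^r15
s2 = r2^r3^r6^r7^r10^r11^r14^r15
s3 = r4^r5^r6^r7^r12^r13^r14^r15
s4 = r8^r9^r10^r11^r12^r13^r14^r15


s1=1, s2=0, s3=0, s4=1

Syndrome = 9 (error at position 9)


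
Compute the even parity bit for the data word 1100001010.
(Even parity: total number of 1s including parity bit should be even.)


Number of 1s in data: 4
Parity bit: 0

0


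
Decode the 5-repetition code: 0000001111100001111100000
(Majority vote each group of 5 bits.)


Groups: 00000, 01111, 10000, 11111, 00000
Majority votes: 01010

01010


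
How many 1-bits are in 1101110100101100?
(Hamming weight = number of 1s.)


Counting 1s in 1101110100101100

9


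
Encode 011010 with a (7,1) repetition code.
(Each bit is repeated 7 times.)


Each bit -> 7 copies

000000011111111111111000000011111110000000


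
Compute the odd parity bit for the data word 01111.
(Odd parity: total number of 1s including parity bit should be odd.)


Number of 1s in data: 4
Parity bit: 1

1


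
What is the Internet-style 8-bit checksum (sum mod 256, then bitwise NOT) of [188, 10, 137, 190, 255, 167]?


Sum = 947 mod 256 = 179
Complement = 76

76


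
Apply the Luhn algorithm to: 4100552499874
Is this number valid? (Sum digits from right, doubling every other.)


Luhn sum = 57
57 mod 10 = 7

Invalid (Luhn sum mod 10 = 7)


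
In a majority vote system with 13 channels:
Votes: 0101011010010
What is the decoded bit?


Ones: 6 out of 13
Threshold: 7

0 (6/13 voted 1)


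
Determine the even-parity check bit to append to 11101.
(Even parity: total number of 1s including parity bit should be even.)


Number of 1s in data: 4
Parity bit: 0

0


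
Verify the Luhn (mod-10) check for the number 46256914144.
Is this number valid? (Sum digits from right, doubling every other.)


Luhn sum = 47
47 mod 10 = 7

Invalid (Luhn sum mod 10 = 7)


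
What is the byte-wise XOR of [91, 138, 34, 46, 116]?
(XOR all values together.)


XOR chain: 91 ^ 138 ^ 34 ^ 46 ^ 116 = 169

169


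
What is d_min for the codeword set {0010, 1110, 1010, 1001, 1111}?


Comparing all pairs, minimum distance: 1
Can detect 0 errors, correct 0 errors

1


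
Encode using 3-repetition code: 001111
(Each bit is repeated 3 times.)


Each bit -> 3 copies

000000111111111111


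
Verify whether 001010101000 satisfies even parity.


Number of 1s: 4

Yes, parity is correct (4 ones)


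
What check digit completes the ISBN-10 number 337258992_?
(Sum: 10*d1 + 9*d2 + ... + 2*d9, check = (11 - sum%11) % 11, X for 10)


Weighted sum: 264
264 mod 11 = 0

Check digit: 0


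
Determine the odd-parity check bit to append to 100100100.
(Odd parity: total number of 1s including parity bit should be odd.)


Number of 1s in data: 3
Parity bit: 0

0


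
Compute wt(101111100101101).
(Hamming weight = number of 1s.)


Counting 1s in 101111100101101

10


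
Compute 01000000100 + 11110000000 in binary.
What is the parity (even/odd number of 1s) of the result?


01000000100 = 516
11110000000 = 1920
Sum = 2436 = 100110000100
1s count = 4

even parity (4 ones in 100110000100)


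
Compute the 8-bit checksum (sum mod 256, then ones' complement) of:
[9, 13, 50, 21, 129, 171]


Sum = 393 mod 256 = 137
Complement = 118

118


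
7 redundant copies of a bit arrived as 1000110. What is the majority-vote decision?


Ones: 3 out of 7
Threshold: 4

0 (3/7 voted 1)


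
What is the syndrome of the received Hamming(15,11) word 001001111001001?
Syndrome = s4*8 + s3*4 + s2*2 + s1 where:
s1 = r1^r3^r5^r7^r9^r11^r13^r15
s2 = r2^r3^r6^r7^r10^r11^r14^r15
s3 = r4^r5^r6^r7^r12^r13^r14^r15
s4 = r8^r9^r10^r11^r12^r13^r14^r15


s1=0, s2=0, s3=0, s4=0

Syndrome = 0 (no error)


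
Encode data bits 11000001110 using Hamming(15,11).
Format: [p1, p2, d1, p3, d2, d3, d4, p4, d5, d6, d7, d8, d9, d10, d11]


Parity bits: p1=1, p2=0, p3=0, p4=1

101010010001110


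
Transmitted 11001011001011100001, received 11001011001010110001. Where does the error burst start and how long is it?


XOR: 00000000000001010000

Burst at position 13, length 3


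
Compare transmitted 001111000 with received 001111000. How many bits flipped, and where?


XOR: 000000000

0 errors (received matches sent)


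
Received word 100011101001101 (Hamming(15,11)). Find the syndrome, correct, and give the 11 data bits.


Syndrome = 2: error at position 2

Data: 01111001101 (corrected bit 2)


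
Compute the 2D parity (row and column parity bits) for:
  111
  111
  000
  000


Row parities: 1100
Column parities: 000

Row P: 1100, Col P: 000, Corner: 0


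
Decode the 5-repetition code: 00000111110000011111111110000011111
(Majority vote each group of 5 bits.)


Groups: 00000, 11111, 00000, 11111, 11111, 00000, 11111
Majority votes: 0101101

0101101


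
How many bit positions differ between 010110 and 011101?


XOR: 001011
Count of 1s: 3

3


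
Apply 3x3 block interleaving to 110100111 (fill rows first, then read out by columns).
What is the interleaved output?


Matrix:
  110
  100
  111
Read columns: 111101001

111101001


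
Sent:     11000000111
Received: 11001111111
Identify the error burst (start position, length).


XOR: 00001111000

Burst at position 4, length 4


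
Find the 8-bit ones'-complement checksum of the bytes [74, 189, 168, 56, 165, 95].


Sum = 747 mod 256 = 235
Complement = 20

20


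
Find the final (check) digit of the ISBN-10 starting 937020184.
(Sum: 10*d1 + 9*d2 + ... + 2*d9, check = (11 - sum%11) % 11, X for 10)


Weighted sum: 221
221 mod 11 = 1

Check digit: X


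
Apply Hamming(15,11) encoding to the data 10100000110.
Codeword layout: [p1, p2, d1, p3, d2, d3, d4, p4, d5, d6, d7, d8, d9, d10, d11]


Parity bits: p1=0, p2=1, p3=1, p4=0

011101000000110


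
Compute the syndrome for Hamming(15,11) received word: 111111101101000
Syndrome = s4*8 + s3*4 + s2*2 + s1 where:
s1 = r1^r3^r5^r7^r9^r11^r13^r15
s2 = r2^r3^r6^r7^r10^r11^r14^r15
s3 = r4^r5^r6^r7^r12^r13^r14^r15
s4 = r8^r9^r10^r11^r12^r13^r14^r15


s1=1, s2=1, s3=1, s4=1

Syndrome = 15 (error at position 15)
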